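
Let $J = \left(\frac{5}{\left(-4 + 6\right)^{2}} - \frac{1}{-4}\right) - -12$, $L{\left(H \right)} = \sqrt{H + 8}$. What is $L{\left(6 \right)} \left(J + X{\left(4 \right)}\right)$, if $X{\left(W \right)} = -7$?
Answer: $\frac{13 \sqrt{14}}{2} \approx 24.321$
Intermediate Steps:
$L{\left(H \right)} = \sqrt{8 + H}$
$J = \frac{27}{2}$ ($J = \left(\frac{5}{2^{2}} - - \frac{1}{4}\right) + 12 = \left(\frac{5}{4} + \frac{1}{4}\right) + 12 = \frac{3}{2} + 12 = \frac{27}{2} \approx 13.5$)
$L{\left(6 \right)} \left(J + X{\left(4 \right)}\right) = \sqrt{8 + 6} \left(\frac{27}{2} - 7\right) = \sqrt{14} \cdot \frac{13}{2} = \frac{13 \sqrt{14}}{2}$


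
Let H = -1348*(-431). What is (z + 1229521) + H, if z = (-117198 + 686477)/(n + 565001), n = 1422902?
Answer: 3599116841906/1987903 ≈ 1.8105e+6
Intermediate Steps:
H = 580988
z = 569279/1987903 (z = (-117198 + 686477)/(1422902 + 565001) = 569279/1987903 ≈ 0.28637)
(z + 1229521) + H = (569279/1987903 + 1229521) + 580988 = 2444169053742/1987903 + 580988 = 3599116841906/1987903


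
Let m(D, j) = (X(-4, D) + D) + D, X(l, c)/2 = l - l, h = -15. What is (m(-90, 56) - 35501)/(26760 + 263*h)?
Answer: -35681/22815 ≈ -1.5639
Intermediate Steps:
X(l, c) = 0 (X(l, c) = 2*(l - l) = 2*0 = 0)
m(D, j) = 2*D (m(D, j) = (0 + D) + D = D + D = 2*D)
(m(-90, 56) - 35501)/(26760 + 263*h) = (2*(-90) - 35501)/(26760 + 263*(-15)) = (-180 - 35501)/(26760 - 3945) = -35681/22815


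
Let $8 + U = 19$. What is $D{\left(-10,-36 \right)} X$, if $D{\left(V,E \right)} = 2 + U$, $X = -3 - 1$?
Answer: $-52$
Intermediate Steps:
$U = 11$ ($U = -8 + 19 = 11$)
$X = -4$
$D{\left(V,E \right)} = 13$ ($D{\left(V,E \right)} = 2 + 11 = 13$)
$D{\left(-10,-36 \right)} X = 13 \left(-4\right) = -52$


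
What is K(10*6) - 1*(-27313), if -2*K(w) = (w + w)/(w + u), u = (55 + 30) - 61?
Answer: 191186/7 ≈ 27312.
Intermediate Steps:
u = 24 (u = 85 - 61 = 24)
K(w) = -w/(24 + w) (K(w) = -(w + w)/(2*(w + 24)) = -2*w/(2*(24 + w)) = -w/(24 + w))
K(10*6) - 1*(-27313) = -10*6/(24 + 10*6) - 1*(-27313) = -1*60/(24 + 60) + 27313 = -1*60/84 + 27313 = -1*60*1/84 + 27313 = -5/7 + 27313 = 191186/7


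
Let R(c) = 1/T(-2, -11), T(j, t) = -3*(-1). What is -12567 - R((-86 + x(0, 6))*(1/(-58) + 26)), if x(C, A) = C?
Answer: -37702/3 ≈ -12567.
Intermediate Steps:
T(j, t) = 3
R(c) = ⅓ (R(c) = 1/3 = ⅓)
-12567 - R((-86 + x(0, 6))*(1/(-58) + 26)) = -12567 - 1*⅓ = -12567 - ⅓ = -37702/3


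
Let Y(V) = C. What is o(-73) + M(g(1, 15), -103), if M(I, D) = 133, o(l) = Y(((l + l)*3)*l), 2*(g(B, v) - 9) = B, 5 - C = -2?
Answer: 140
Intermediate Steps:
C = 7 (C = 5 - 1*(-2) = 5 + 2 = 7)
Y(V) = 7
g(B, v) = 9 + B/2
o(l) = 7
o(-73) + M(g(1, 15), -103) = 7 + 133 = 140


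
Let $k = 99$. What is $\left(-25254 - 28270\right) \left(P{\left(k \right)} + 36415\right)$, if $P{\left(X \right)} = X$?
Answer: $-1954375336$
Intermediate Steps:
$\left(-25254 - 28270\right) \left(P{\left(k \right)} + 36415\right) = \left(-25254 - 28270\right) \left(99 + 36415\right) = \left(-53524\right) 36514 = -1954375336$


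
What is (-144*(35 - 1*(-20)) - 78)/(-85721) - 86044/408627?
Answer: -4107578978/35027915067 ≈ -0.11727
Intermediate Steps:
(-144*(35 - 1*(-20)) - 78)/(-85721) - 86044/408627 = (-144*(35 + 20) - 78)*(-1/85721) - 86044*1/408627 = (-144*55 - 78)*(-1/85721) - 86044/408627 = (-7920 - 78)*(-1/85721) - 86044/408627 = -7998*(-1/85721) - 86044/408627 = 7998/85721 - 86044/408627 = -4107578978/35027915067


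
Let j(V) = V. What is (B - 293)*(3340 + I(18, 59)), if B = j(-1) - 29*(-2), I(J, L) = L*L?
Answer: -1609756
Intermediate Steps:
I(J, L) = L²
B = 57 (B = -1 - 29*(-2) = -1 + 58 = 57)
(B - 293)*(3340 + I(18, 59)) = (57 - 293)*(3340 + 59²) = -236*(3340 + 3481) = -236*6821 = -1609756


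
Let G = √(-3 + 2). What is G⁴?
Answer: 1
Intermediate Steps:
G = I (G = √(-1) = I ≈ 1.0*I)
G⁴ = I⁴ = 1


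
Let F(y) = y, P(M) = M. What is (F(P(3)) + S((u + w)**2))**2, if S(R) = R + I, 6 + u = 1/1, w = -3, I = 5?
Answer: 5184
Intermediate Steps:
u = -5 (u = -6 + 1/1 = -6 + 1 = -5)
S(R) = 5 + R (S(R) = R + 5 = 5 + R)
(F(P(3)) + S((u + w)**2))**2 = (3 + (5 + (-5 - 3)**2))**2 = (3 + (5 + (-8)**2))**2 = (3 + (5 + 64))**2 = (3 + 69)**2 = 72**2 = 5184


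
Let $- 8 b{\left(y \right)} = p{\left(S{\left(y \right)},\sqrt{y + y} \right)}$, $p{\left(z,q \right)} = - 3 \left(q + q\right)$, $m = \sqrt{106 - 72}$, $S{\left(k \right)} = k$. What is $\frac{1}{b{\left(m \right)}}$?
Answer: $\frac{2 \sqrt[4]{2} \cdot 17^{\frac{3}{4}}}{51} \approx 0.39044$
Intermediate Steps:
$m = \sqrt{34} \approx 5.8309$
$p{\left(z,q \right)} = - 6 q$ ($p{\left(z,q \right)} = - 3 \cdot 2 q = - 6 q$)
$b{\left(y \right)} = \frac{3 \sqrt{2} \sqrt{y}}{4}$ ($b{\left(y \right)} = - \frac{\left(-6\right) \sqrt{y + y}}{8} = - \frac{\left(-6\right) \sqrt{2 y}}{8} = - \frac{\left(-6\right) \sqrt{2} \sqrt{y}}{8} = \frac{3 \sqrt{2} \sqrt{y}}{4}$)
$\frac{1}{b{\left(m \right)}} = \frac{1}{\frac{3}{4} \sqrt{2} \sqrt{\sqrt{34}}} = \frac{1}{\frac{3}{4} \sqrt{2} \sqrt[4]{34}} = \frac{1}{\frac{3}{4} \cdot 2^{\frac{3}{4}} \sqrt[4]{17}} = \frac{2 \sqrt[4]{2} \cdot 17^{\frac{3}{4}}}{51}$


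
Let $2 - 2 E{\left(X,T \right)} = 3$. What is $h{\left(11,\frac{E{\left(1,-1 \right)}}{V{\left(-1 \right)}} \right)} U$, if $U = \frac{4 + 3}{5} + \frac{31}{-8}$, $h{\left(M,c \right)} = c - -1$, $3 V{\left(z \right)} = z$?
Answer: $- \frac{99}{16} \approx -6.1875$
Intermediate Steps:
$E{\left(X,T \right)} = - \frac{1}{2}$ ($E{\left(X,T \right)} = 1 - \frac{3}{2} = - \frac{1}{2}$)
$V{\left(z \right)} = \frac{z}{3}$
$h{\left(M,c \right)} = 1 + c$ ($h{\left(M,c \right)} = c + 1 = 1 + c$)
$U = - \frac{99}{40}$ ($U = 7 \cdot \frac{1}{5} + 31 \left(- \frac{1}{8}\right) = \frac{7}{5} - \frac{31}{8} = - \frac{99}{40} \approx -2.475$)
$h{\left(11,\frac{E{\left(1,-1 \right)}}{V{\left(-1 \right)}} \right)} U = \left(1 - \frac{1}{2 \cdot \frac{1}{3} \left(-1\right)}\right) \left(- \frac{99}{40}\right) = \left(1 - \frac{1}{2 \left(- \frac{1}{3}\right)}\right) \left(- \frac{99}{40}\right) = \left(1 - - \frac{3}{2}\right) \left(- \frac{99}{40}\right) = \left(1 + \frac{3}{2}\right) \left(- \frac{99}{40}\right) = \frac{5}{2} \left(- \frac{99}{40}\right) = - \frac{99}{16}$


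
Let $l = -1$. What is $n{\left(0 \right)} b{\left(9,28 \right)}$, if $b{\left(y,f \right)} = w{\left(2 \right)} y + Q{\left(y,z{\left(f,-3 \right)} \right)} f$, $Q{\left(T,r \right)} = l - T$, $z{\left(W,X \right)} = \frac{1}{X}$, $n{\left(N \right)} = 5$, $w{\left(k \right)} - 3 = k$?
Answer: $-1175$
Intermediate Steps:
$w{\left(k \right)} = 3 + k$
$Q{\left(T,r \right)} = -1 - T$
$b{\left(y,f \right)} = 5 y + f \left(-1 - y\right)$ ($b{\left(y,f \right)} = \left(3 + 2\right) y + \left(-1 - y\right) f = 5 y + f \left(-1 - y\right)$)
$n{\left(0 \right)} b{\left(9,28 \right)} = 5 \left(5 \cdot 9 - 28 \left(1 + 9\right)\right) = 5 \left(45 - 28 \cdot 10\right) = 5 \left(45 - 280\right) = 5 \left(-235\right) = -1175$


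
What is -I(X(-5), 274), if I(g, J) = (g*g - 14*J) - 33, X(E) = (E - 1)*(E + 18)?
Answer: -2215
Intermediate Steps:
X(E) = (-1 + E)*(18 + E)
I(g, J) = -33 + g**2 - 14*J (I(g, J) = (g**2 - 14*J) - 33 = -33 + g**2 - 14*J)
-I(X(-5), 274) = -(-33 + (-18 + (-5)**2 + 17*(-5))**2 - 14*274) = -(-33 + (-18 + 25 - 85)**2 - 3836) = -(-33 + (-78)**2 - 3836) = -(-33 + 6084 - 3836) = -1*2215 = -2215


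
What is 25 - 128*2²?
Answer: -487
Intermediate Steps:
25 - 128*2² = 25 - 128*4 = 25 - 512 = -487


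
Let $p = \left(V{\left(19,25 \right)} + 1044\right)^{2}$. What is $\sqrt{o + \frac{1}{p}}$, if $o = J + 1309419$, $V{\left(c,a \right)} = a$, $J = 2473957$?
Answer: $\frac{\sqrt{4323494541137}}{1069} \approx 1945.1$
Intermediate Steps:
$p = 1142761$ ($p = \left(25 + 1044\right)^{2} = 1069^{2} = 1142761$)
$o = 3783376$ ($o = 2473957 + 1309419 = 3783376$)
$\sqrt{o + \frac{1}{p}} = \sqrt{3783376 + \frac{1}{1142761}} = \sqrt{\frac{4323494541137}{1142761}} = \frac{\sqrt{4323494541137}}{1069}$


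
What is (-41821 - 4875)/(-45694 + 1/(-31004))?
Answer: 1447762784/1416696777 ≈ 1.0219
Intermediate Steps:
(-41821 - 4875)/(-45694 + 1/(-31004)) = -46696/(-45694 - 1/31004) = -46696/(-1416696777/31004) = -46696*(-31004/1416696777) = 1447762784/1416696777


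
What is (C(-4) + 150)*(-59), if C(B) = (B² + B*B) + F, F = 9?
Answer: -11269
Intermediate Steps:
C(B) = 9 + 2*B² (C(B) = (B² + B*B) + 9 = (B² + B²) + 9 = 2*B² + 9 = 9 + 2*B²)
(C(-4) + 150)*(-59) = ((9 + 2*(-4)²) + 150)*(-59) = ((9 + 2*16) + 150)*(-59) = ((9 + 32) + 150)*(-59) = (41 + 150)*(-59) = 191*(-59) = -11269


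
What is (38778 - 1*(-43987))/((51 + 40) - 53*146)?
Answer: -82765/7647 ≈ -10.823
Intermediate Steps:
(38778 - 1*(-43987))/((51 + 40) - 53*146) = (38778 + 43987)/(91 - 7738) = 82765/(-7647) = 82765*(-1/7647) = -82765/7647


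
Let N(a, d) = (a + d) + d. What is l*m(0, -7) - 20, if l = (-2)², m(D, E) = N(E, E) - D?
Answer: -104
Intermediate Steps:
N(a, d) = a + 2*d
m(D, E) = -D + 3*E (m(D, E) = (E + 2*E) - D = 3*E - D = -D + 3*E)
l = 4
l*m(0, -7) - 20 = 4*(-1*0 + 3*(-7)) - 20 = 4*(0 - 21) - 20 = 4*(-21) - 20 = -84 - 20 = -104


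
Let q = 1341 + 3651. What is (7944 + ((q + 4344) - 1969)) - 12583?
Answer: 2728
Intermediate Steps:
q = 4992
(7944 + ((q + 4344) - 1969)) - 12583 = (7944 + ((4992 + 4344) - 1969)) - 12583 = (7944 + (9336 - 1969)) - 12583 = (7944 + 7367) - 12583 = 15311 - 12583 = 2728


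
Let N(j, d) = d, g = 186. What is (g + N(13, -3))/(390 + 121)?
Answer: 183/511 ≈ 0.35812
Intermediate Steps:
(g + N(13, -3))/(390 + 121) = (186 - 3)/(390 + 121) = 183/511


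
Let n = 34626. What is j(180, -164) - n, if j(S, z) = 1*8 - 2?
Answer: -34620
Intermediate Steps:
j(S, z) = 6 (j(S, z) = 8 - 2 = 6)
j(180, -164) - n = 6 - 1*34626 = 6 - 34626 = -34620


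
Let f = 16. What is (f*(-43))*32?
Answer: -22016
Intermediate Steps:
(f*(-43))*32 = (16*(-43))*32 = -688*32 = -22016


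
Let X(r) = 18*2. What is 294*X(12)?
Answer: 10584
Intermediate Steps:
X(r) = 36
294*X(12) = 294*36 = 10584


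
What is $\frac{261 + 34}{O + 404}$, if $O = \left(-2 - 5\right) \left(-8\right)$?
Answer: $\frac{59}{92} \approx 0.6413$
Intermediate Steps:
$O = 56$ ($O = \left(-7\right) \left(-8\right) = 56$)
$\frac{261 + 34}{O + 404} = \frac{261 + 34}{56 + 404} = \frac{295}{460} = 295 \cdot \frac{1}{460} = \frac{59}{92}$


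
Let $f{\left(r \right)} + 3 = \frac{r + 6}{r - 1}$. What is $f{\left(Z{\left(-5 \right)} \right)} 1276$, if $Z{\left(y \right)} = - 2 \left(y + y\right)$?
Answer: $- \frac{39556}{19} \approx -2081.9$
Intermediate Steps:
$Z{\left(y \right)} = - 4 y$ ($Z{\left(y \right)} = - 2 \cdot 2 y = - 4 y$)
$f{\left(r \right)} = -3 + \frac{6 + r}{-1 + r}$ ($f{\left(r \right)} = -3 + \frac{r + 6}{r - 1} = -3 + \frac{6 + r}{-1 + r}$)
$f{\left(Z{\left(-5 \right)} \right)} 1276 = \frac{9 - 2 \left(\left(-4\right) \left(-5\right)\right)}{-1 - -20} \cdot 1276 = \frac{9 - 40}{-1 + 20} \cdot 1276 = \frac{9 - 40}{19} \cdot 1276 = \frac{1}{19} \left(-31\right) 1276 = \left(- \frac{31}{19}\right) 1276 = - \frac{39556}{19}$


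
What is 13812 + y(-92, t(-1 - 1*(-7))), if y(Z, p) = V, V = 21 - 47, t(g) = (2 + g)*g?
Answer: 13786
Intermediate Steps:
t(g) = g*(2 + g)
V = -26
y(Z, p) = -26
13812 + y(-92, t(-1 - 1*(-7))) = 13812 - 26 = 13786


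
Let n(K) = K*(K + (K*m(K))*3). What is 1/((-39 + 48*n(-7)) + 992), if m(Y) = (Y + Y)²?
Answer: 1/1386281 ≈ 7.2135e-7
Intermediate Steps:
m(Y) = 4*Y² (m(Y) = (2*Y)² = 4*Y²)
n(K) = K*(K + 12*K³) (n(K) = K*(K + (K*(4*K²))*3) = K*(K + (4*K³)*3) = K*(K + 12*K³))
1/((-39 + 48*n(-7)) + 992) = 1/((-39 + 48*((-7)² + 12*(-7)⁴)) + 992) = 1/((-39 + 48*(49 + 12*2401)) + 992) = 1/((-39 + 48*(49 + 28812)) + 992) = 1/((-39 + 48*28861) + 992) = 1/((-39 + 1385328) + 992) = 1/(1385289 + 992) = 1/1386281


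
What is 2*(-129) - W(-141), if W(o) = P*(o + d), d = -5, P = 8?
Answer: 910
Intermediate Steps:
W(o) = -40 + 8*o (W(o) = 8*(o - 5) = 8*(-5 + o) = -40 + 8*o)
2*(-129) - W(-141) = 2*(-129) - (-40 + 8*(-141)) = -258 - (-40 - 1128) = -258 - 1*(-1168) = -258 + 1168 = 910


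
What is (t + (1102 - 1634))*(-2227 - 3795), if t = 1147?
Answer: -3703530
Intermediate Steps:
(t + (1102 - 1634))*(-2227 - 3795) = (1147 + (1102 - 1634))*(-2227 - 3795) = (1147 - 532)*(-6022) = 615*(-6022) = -3703530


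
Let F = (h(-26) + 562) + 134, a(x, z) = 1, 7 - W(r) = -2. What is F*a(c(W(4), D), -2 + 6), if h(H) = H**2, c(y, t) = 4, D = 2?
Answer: 1372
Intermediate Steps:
W(r) = 9 (W(r) = 7 - 1*(-2) = 7 + 2 = 9)
F = 1372 (F = ((-26)**2 + 562) + 134 = (676 + 562) + 134 = 1238 + 134 = 1372)
F*a(c(W(4), D), -2 + 6) = 1372*1 = 1372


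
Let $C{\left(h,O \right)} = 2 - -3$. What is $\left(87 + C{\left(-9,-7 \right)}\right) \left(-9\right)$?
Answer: $-828$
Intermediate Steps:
$C{\left(h,O \right)} = 5$ ($C{\left(h,O \right)} = 2 + 3 = 5$)
$\left(87 + C{\left(-9,-7 \right)}\right) \left(-9\right) = \left(87 + 5\right) \left(-9\right) = 92 \left(-9\right) = -828$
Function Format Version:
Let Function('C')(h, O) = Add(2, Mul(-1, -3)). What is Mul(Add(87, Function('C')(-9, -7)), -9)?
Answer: -828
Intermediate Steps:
Function('C')(h, O) = 5 (Function('C')(h, O) = Add(2, 3) = 5)
Mul(Add(87, Function('C')(-9, -7)), -9) = Mul(Add(87, 5), -9) = Mul(92, -9) = -828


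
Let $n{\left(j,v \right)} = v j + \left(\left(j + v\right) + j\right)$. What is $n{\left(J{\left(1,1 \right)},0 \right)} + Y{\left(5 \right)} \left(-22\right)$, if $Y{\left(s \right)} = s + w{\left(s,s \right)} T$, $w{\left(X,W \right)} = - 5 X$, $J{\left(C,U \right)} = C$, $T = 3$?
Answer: $1542$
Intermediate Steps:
$n{\left(j,v \right)} = v + 2 j + j v$ ($n{\left(j,v \right)} = j v + \left(v + 2 j\right) = v + 2 j + j v$)
$Y{\left(s \right)} = - 14 s$ ($Y{\left(s \right)} = s + - 5 s 3 = s - 15 s = - 14 s$)
$n{\left(J{\left(1,1 \right)},0 \right)} + Y{\left(5 \right)} \left(-22\right) = \left(0 + 2 \cdot 1 + 1 \cdot 0\right) + \left(-14\right) 5 \left(-22\right) = \left(0 + 2 + 0\right) - -1540 = 2 + 1540 = 1542$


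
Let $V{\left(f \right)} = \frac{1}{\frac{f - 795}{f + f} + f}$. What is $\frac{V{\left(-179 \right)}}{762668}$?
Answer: $- \frac{179}{24065226072} \approx -7.4381 \cdot 10^{-9}$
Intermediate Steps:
$V{\left(f \right)} = \frac{1}{f + \frac{-795 + f}{2 f}}$ ($V{\left(f \right)} = \frac{1}{\frac{-795 + f}{2 f} + f} = \frac{1}{f + \frac{-795 + f}{2 f}}$)
$\frac{V{\left(-179 \right)}}{762668} = \frac{2 \left(-179\right) \frac{1}{-795 - 179 + 2 \left(-179\right)^{2}}}{762668} = 2 \left(-179\right) \frac{1}{-795 - 179 + 2 \cdot 32041} \cdot \frac{1}{762668} = 2 \left(-179\right) \frac{1}{-795 - 179 + 64082} \cdot \frac{1}{762668} = 2 \left(-179\right) \frac{1}{63108} \cdot \frac{1}{762668} = \left(- \frac{179}{31554}\right) \frac{1}{762668} = - \frac{179}{24065226072}$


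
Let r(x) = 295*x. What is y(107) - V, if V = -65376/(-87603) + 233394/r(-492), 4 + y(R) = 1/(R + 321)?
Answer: -474030787679/151163648660 ≈ -3.1359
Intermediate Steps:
y(R) = -4 + 1/(321 + R) (y(R) = -4 + 1/(R + 321) = -4 + 1/(321 + R))
V = -608741219/706372190 (V = -65376/(-87603) + 233394/((295*(-492))) = -65376*(-1/87603) + 233394/(-145140) = 21792/29201 + 233394*(-1/145140) = 21792/29201 - 38899/24190 = -608741219/706372190 ≈ -0.86178)
y(107) - V = (-1283 - 4*107)/(321 + 107) - 1*(-608741219/706372190) = (-1283 - 428)/428 + 608741219/706372190 = (1/428)*(-1711) + 608741219/706372190 = -1711/428 + 608741219/706372190 = -474030787679/151163648660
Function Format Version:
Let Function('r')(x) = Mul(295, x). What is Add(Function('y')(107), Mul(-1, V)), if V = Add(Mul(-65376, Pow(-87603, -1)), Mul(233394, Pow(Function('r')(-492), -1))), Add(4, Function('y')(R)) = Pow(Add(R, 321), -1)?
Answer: Rational(-474030787679, 151163648660) ≈ -3.1359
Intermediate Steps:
Function('y')(R) = Add(-4, Pow(Add(321, R), -1)) (Function('y')(R) = Add(-4, Pow(Add(R, 321), -1)) = Add(-4, Pow(Add(321, R), -1)))
V = Rational(-608741219, 706372190) (V = Add(Mul(-65376, Pow(-87603, -1)), Mul(233394, Pow(Mul(295, -492), -1))) = Add(Mul(-65376, Rational(-1, 87603)), Mul(233394, Pow(-145140, -1))) = Add(Rational(21792, 29201), Mul(233394, Rational(-1, 145140))) = Add(Rational(21792, 29201), Rational(-38899, 24190)) = Rational(-608741219, 706372190) ≈ -0.86178)
Add(Function('y')(107), Mul(-1, V)) = Add(Mul(Pow(Add(321, 107), -1), Add(-1283, Mul(-4, 107))), Mul(-1, Rational(-608741219, 706372190))) = Add(Mul(Pow(428, -1), Add(-1283, -428)), Rational(608741219, 706372190)) = Add(Mul(Rational(1, 428), -1711), Rational(608741219, 706372190)) = Add(Rational(-1711, 428), Rational(608741219, 706372190)) = Rational(-474030787679, 151163648660)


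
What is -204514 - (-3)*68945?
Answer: 2321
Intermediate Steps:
-204514 - (-3)*68945 = -204514 - 1*(-206835) = -204514 + 206835 = 2321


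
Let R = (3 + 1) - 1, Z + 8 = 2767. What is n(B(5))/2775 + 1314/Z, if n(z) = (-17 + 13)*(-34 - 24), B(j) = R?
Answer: 4286438/7656225 ≈ 0.55986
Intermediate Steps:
Z = 2759 (Z = -8 + 2767 = 2759)
R = 3 (R = 4 - 1 = 3)
B(j) = 3
n(z) = 232 (n(z) = -4*(-58) = 232)
n(B(5))/2775 + 1314/Z = 232/2775 + 1314/2759 = 4286438/7656225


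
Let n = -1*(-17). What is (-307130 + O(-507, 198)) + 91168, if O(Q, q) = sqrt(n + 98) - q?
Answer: -216160 + sqrt(115) ≈ -2.1615e+5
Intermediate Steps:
n = 17
O(Q, q) = sqrt(115) - q (O(Q, q) = sqrt(17 + 98) - q = sqrt(115) - q)
(-307130 + O(-507, 198)) + 91168 = (-307130 + (sqrt(115) - 1*198)) + 91168 = (-307130 + (sqrt(115) - 198)) + 91168 = (-307130 + (-198 + sqrt(115))) + 91168 = (-307328 + sqrt(115)) + 91168 = -216160 + sqrt(115)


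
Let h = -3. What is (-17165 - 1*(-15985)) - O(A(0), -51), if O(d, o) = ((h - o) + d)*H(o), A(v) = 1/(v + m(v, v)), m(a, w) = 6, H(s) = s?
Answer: 2553/2 ≈ 1276.5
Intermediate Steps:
A(v) = 1/(6 + v) (A(v) = 1/(v + 6) = 1/(6 + v))
O(d, o) = o*(-3 + d - o) (O(d, o) = ((-3 - o) + d)*o = (-3 + d - o)*o = o*(-3 + d - o))
(-17165 - 1*(-15985)) - O(A(0), -51) = (-17165 - 1*(-15985)) - (-51)*(-3 + 1/(6 + 0) - 1*(-51)) = (-17165 + 15985) - (-51)*(-3 + 1/6 + 51) = -1180 - (-51)*(-3 + ⅙ + 51) = -1180 - (-51)*289/6 = -1180 - 1*(-4913/2) = -1180 + 4913/2 = 2553/2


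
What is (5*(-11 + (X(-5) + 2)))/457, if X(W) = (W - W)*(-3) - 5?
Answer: -70/457 ≈ -0.15317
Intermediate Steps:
X(W) = -5 (X(W) = 0*(-3) - 5 = 0 - 5 = -5)
(5*(-11 + (X(-5) + 2)))/457 = (5*(-11 + (-5 + 2)))/457 = (5*(-11 - 3))*(1/457) = (5*(-14))*(1/457) = -70*1/457 = -70/457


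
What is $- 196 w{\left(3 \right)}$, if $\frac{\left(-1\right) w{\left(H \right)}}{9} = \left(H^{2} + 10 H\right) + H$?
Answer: $74088$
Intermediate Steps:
$w{\left(H \right)} = - 99 H - 9 H^{2}$ ($w{\left(H \right)} = - 9 \left(\left(H^{2} + 10 H\right) + H\right) = - 9 \left(H^{2} + 11 H\right) = - 99 H - 9 H^{2}$)
$- 196 w{\left(3 \right)} = - 196 \left(\left(-9\right) 3 \left(11 + 3\right)\right) = - 196 \left(\left(-9\right) 3 \cdot 14\right) = \left(-196\right) \left(-378\right) = 74088$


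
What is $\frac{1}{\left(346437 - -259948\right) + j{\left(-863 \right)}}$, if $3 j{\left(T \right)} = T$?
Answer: $\frac{3}{1818292} \approx 1.6499 \cdot 10^{-6}$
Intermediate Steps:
$j{\left(T \right)} = \frac{T}{3}$
$\frac{1}{\left(346437 - -259948\right) + j{\left(-863 \right)}} = \frac{1}{\left(346437 - -259948\right) + \frac{1}{3} \left(-863\right)} = \frac{1}{\left(346437 + 259948\right) - \frac{863}{3}} = \frac{1}{606385 - \frac{863}{3}} = \frac{1}{\frac{1818292}{3}} = \frac{3}{1818292}$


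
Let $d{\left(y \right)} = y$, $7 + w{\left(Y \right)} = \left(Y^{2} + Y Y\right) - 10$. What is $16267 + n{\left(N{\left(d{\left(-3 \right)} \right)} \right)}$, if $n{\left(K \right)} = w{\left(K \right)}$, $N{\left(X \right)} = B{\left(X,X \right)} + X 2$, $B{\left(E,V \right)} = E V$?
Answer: $16268$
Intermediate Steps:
$w{\left(Y \right)} = -17 + 2 Y^{2}$ ($w{\left(Y \right)} = -7 - \left(10 - Y^{2} - Y Y\right) = -7 + \left(\left(Y^{2} + Y^{2}\right) - 10\right) = -7 + \left(2 Y^{2} - 10\right) = -7 + \left(-10 + 2 Y^{2}\right) = -17 + 2 Y^{2}$)
$N{\left(X \right)} = X^{2} + 2 X$ ($N{\left(X \right)} = X X + X 2 = X^{2} + 2 X$)
$n{\left(K \right)} = -17 + 2 K^{2}$
$16267 + n{\left(N{\left(d{\left(-3 \right)} \right)} \right)} = 16267 - \left(17 - 2 \left(- 3 \left(2 - 3\right)\right)^{2}\right) = 16267 - \left(17 - 2 \left(\left(-3\right) \left(-1\right)\right)^{2}\right) = 16267 - \left(17 - 2 \cdot 3^{2}\right) = 16267 + \left(-17 + 2 \cdot 9\right) = 16267 + \left(-17 + 18\right) = 16267 + 1 = 16268$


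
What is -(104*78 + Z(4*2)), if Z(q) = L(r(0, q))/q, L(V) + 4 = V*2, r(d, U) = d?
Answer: -16223/2 ≈ -8111.5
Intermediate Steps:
L(V) = -4 + 2*V (L(V) = -4 + V*2 = -4 + 2*V)
Z(q) = -4/q (Z(q) = (-4 + 2*0)/q = (-4 + 0)/q = -4/q)
-(104*78 + Z(4*2)) = -(104*78 - 4/(4*2)) = -(8112 - 4/8) = -(8112 - 4*⅛) = -(8112 - ½) = -1*16223/2 = -16223/2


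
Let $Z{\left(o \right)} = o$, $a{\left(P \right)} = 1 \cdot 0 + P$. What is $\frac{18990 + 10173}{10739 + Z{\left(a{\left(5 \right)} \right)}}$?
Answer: $\frac{29163}{10744} \approx 2.7144$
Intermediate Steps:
$a{\left(P \right)} = P$ ($a{\left(P \right)} = 0 + P = P$)
$\frac{18990 + 10173}{10739 + Z{\left(a{\left(5 \right)} \right)}} = \frac{18990 + 10173}{10739 + 5} = \frac{29163}{10744}$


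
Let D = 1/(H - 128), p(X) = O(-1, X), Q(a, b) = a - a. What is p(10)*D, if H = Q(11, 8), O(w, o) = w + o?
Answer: -9/128 ≈ -0.070313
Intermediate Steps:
Q(a, b) = 0
O(w, o) = o + w
p(X) = -1 + X (p(X) = X - 1 = -1 + X)
H = 0
D = -1/128 (D = 1/(0 - 128) = 1/(-128) = -1/128 ≈ -0.0078125)
p(10)*D = (-1 + 10)*(-1/128) = 9*(-1/128) = -9/128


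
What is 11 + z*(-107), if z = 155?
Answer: -16574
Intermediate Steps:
11 + z*(-107) = 11 + 155*(-107) = 11 - 16585 = -16574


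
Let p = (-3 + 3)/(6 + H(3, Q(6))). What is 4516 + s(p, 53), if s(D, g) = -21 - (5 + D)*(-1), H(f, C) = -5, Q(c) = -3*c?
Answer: 4500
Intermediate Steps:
p = 0 (p = (-3 + 3)/(6 - 5) = 0/1 = 0*1 = 0)
s(D, g) = -16 + D (s(D, g) = -21 - (-5 - D) = -21 + (5 + D) = -16 + D)
4516 + s(p, 53) = 4516 + (-16 + 0) = 4516 - 16 = 4500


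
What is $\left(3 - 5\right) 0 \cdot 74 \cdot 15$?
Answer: $0$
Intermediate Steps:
$\left(3 - 5\right) 0 \cdot 74 \cdot 15 = \left(-2\right) 0 \cdot 74 \cdot 15 = 0 \cdot 74 \cdot 15 = 0 \cdot 15 = 0$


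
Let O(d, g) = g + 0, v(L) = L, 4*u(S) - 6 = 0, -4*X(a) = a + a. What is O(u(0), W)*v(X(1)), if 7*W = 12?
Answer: -6/7 ≈ -0.85714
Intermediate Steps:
X(a) = -a/2 (X(a) = -(a + a)/4 = -a/2)
W = 12/7 (W = (⅐)*12 = 12/7 ≈ 1.7143)
u(S) = 3/2 (u(S) = 3/2 + (¼)*0 = 3/2 + 0 = 3/2)
O(d, g) = g
O(u(0), W)*v(X(1)) = 12*(-½*1)/7 = (12/7)*(-½) = -6/7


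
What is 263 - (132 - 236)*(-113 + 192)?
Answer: 8479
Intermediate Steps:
263 - (132 - 236)*(-113 + 192) = 263 - (-104)*79 = 263 - 1*(-8216) = 263 + 8216 = 8479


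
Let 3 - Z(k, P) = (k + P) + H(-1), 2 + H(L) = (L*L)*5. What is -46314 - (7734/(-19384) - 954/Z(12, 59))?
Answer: -31879117059/688132 ≈ -46327.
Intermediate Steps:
H(L) = -2 + 5*L² (H(L) = -2 + (L*L)*5 = -2 + L²*5 = -2 + 5*L²)
Z(k, P) = -P - k (Z(k, P) = 3 - ((k + P) + (-2 + 5*(-1)²)) = 3 - ((P + k) + (-2 + 5*1)) = 3 - ((P + k) + (-2 + 5)) = 3 - ((P + k) + 3) = 3 - (3 + P + k) = 3 + (-3 - P - k) = -P - k)
-46314 - (7734/(-19384) - 954/Z(12, 59)) = -46314 - (7734/(-19384) - 954/(-1*59 - 1*12)) = -46314 - (7734*(-1/19384) - 954/(-59 - 12)) = -46314 - (-3867/9692 - 954/(-71)) = -46314 - (-3867/9692 - 954*(-1/71)) = -46314 - (-3867/9692 + 954/71) = -46314 - 1*8971611/688132 = -46314 - 8971611/688132 = -31879117059/688132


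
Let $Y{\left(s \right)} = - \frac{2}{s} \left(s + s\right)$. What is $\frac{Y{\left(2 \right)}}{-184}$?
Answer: $\frac{1}{46} \approx 0.021739$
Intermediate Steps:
$Y{\left(s \right)} = -4$ ($Y{\left(s \right)} = - \frac{2}{s} 2 s = -4$)
$\frac{Y{\left(2 \right)}}{-184} = \frac{1}{-184} \left(-4\right) = \left(- \frac{1}{184}\right) \left(-4\right) = \frac{1}{46}$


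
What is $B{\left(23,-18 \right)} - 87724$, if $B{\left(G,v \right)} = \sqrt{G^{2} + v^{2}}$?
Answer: $-87724 + \sqrt{853} \approx -87695.0$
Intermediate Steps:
$B{\left(23,-18 \right)} - 87724 = \sqrt{23^{2} + \left(-18\right)^{2}} - 87724 = \sqrt{529 + 324} - 87724 = \sqrt{853} - 87724 = -87724 + \sqrt{853}$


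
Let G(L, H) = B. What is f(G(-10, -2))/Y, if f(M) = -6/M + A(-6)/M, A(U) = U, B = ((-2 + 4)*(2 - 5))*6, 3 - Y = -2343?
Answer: 1/7038 ≈ 0.00014209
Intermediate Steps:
Y = 2346 (Y = 3 - 1*(-2343) = 3 + 2343 = 2346)
B = -36 (B = (2*(-3))*6 = -6*6 = -36)
G(L, H) = -36
f(M) = -12/M (f(M) = -6/M - 6/M = -12/M)
f(G(-10, -2))/Y = -12/(-36)/2346 = -12*(-1/36)*(1/2346) = (1/3)*(1/2346) = 1/7038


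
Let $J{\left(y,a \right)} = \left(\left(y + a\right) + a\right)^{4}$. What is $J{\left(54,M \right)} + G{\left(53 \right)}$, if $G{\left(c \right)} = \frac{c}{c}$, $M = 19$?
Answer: $71639297$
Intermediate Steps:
$J{\left(y,a \right)} = \left(y + 2 a\right)^{4}$ ($J{\left(y,a \right)} = \left(\left(a + y\right) + a\right)^{4} = \left(y + 2 a\right)^{4}$)
$G{\left(c \right)} = 1$
$J{\left(54,M \right)} + G{\left(53 \right)} = \left(54 + 2 \cdot 19\right)^{4} + 1 = \left(54 + 38\right)^{4} + 1 = 92^{4} + 1 = 71639296 + 1 = 71639297$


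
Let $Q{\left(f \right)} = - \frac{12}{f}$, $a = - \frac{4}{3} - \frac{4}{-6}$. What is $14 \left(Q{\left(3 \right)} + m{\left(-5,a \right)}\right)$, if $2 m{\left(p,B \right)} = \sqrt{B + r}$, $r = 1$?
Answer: $-56 + \frac{7 \sqrt{3}}{3} \approx -51.959$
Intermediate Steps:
$a = - \frac{2}{3}$ ($a = \left(-4\right) \frac{1}{3} - - \frac{2}{3} = - \frac{4}{3} + \frac{2}{3} = - \frac{2}{3} \approx -0.66667$)
$m{\left(p,B \right)} = \frac{\sqrt{1 + B}}{2}$ ($m{\left(p,B \right)} = \frac{\sqrt{B + 1}}{2} = \frac{\sqrt{1 + B}}{2}$)
$14 \left(Q{\left(3 \right)} + m{\left(-5,a \right)}\right) = 14 \left(- \frac{12}{3} + \frac{\sqrt{1 - \frac{2}{3}}}{2}\right) = 14 \left(\left(-12\right) \frac{1}{3} + \frac{1}{2 \sqrt{3}}\right) = 14 \left(-4 + \frac{\frac{1}{3} \sqrt{3}}{2}\right) = 14 \left(-4 + \frac{\sqrt{3}}{6}\right) = -56 + \frac{7 \sqrt{3}}{3}$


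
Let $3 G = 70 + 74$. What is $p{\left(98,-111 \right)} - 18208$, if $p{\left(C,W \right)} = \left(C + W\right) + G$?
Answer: $-18173$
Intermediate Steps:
$G = 48$ ($G = \frac{70 + 74}{3} = \frac{1}{3} \cdot 144 = 48$)
$p{\left(C,W \right)} = 48 + C + W$ ($p{\left(C,W \right)} = \left(C + W\right) + 48 = 48 + C + W$)
$p{\left(98,-111 \right)} - 18208 = \left(48 + 98 - 111\right) - 18208 = 35 - 18208 = -18173$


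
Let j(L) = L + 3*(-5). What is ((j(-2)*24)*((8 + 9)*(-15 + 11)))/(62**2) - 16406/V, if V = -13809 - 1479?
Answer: 4684759/565068 ≈ 8.2906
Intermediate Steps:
V = -15288
j(L) = -15 + L (j(L) = L - 15 = -15 + L)
((j(-2)*24)*((8 + 9)*(-15 + 11)))/(62**2) - 16406/V = (((-15 - 2)*24)*((8 + 9)*(-15 + 11)))/(62**2) - 16406/(-15288) = ((-17*24)*(17*(-4)))/3844 - 16406*(-1/15288) = -408*(-68)*(1/3844) + 631/588 = 27744*(1/3844) + 631/588 = 6936/961 + 631/588 = 4684759/565068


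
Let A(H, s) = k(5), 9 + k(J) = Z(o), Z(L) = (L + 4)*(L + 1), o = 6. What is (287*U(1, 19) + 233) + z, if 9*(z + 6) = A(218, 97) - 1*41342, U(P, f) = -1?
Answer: -41821/9 ≈ -4646.8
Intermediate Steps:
Z(L) = (1 + L)*(4 + L) (Z(L) = (4 + L)*(1 + L) = (1 + L)*(4 + L))
k(J) = 61 (k(J) = -9 + (4 + 6² + 5*6) = -9 + (4 + 36 + 30) = -9 + 70 = 61)
A(H, s) = 61
z = -41335/9 (z = -6 + (61 - 1*41342)/9 = -6 + (61 - 41342)/9 = -6 + (⅑)*(-41281) = -6 - 41281/9 = -41335/9 ≈ -4592.8)
(287*U(1, 19) + 233) + z = (287*(-1) + 233) - 41335/9 = (-287 + 233) - 41335/9 = -54 - 41335/9 = -41821/9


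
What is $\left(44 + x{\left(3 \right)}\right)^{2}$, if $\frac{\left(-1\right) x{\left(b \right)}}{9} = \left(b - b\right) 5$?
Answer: $1936$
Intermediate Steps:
$x{\left(b \right)} = 0$ ($x{\left(b \right)} = - 9 \left(b - b\right) 5 = - 9 \cdot 0 \cdot 5 = \left(-9\right) 0 = 0$)
$\left(44 + x{\left(3 \right)}\right)^{2} = \left(44 + 0\right)^{2} = 44^{2} = 1936$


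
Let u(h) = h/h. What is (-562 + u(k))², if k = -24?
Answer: 314721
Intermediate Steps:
u(h) = 1
(-562 + u(k))² = (-562 + 1)² = (-561)² = 314721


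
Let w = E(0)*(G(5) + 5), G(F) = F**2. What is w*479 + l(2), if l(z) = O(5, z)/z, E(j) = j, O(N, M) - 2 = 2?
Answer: 2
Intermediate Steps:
O(N, M) = 4 (O(N, M) = 2 + 2 = 4)
l(z) = 4/z
w = 0 (w = 0*(5**2 + 5) = 0*(25 + 5) = 0*30 = 0)
w*479 + l(2) = 0*479 + 4/2 = 0 + 4*(1/2) = 0 + 2 = 2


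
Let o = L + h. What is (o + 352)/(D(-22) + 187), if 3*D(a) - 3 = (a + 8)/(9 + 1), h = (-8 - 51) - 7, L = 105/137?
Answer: 589305/385381 ≈ 1.5291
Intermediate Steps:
L = 105/137 (L = 105*(1/137) = 105/137 ≈ 0.76642)
h = -66 (h = -59 - 7 = -66)
D(a) = 19/15 + a/30 (D(a) = 1 + ((a + 8)/(9 + 1))/3 = 1 + ((8 + a)/10)/3 = 1 + ((8 + a)*(⅒))/3 = 1 + (⅘ + a/10)/3 = 1 + (4/15 + a/30) = 19/15 + a/30)
o = -8937/137 (o = 105/137 - 66 = -8937/137 ≈ -65.234)
(o + 352)/(D(-22) + 187) = (-8937/137 + 352)/((19/15 + (1/30)*(-22)) + 187) = 39287/(137*((19/15 - 11/15) + 187)) = 39287/(137*(8/15 + 187)) = 39287/(137*(2813/15)) = (39287/137)*(15/2813) = 589305/385381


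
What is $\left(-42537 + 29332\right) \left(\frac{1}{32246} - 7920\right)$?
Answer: $\frac{3372402752395}{32246} \approx 1.0458 \cdot 10^{8}$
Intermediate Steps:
$\left(-42537 + 29332\right) \left(\frac{1}{32246} - 7920\right) = - 13205 \left(\frac{1}{32246} - 7920\right) = \left(-13205\right) \left(- \frac{255388319}{32246}\right) = \frac{3372402752395}{32246}$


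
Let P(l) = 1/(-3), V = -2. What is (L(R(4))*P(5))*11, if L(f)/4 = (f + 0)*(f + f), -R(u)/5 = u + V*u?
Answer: -35200/3 ≈ -11733.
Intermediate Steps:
P(l) = -1/3
R(u) = 5*u (R(u) = -5*(u - 2*u) = -(-5)*u = 5*u)
L(f) = 8*f**2 (L(f) = 4*((f + 0)*(f + f)) = 4*(f*(2*f)) = 4*(2*f**2) = 8*f**2)
(L(R(4))*P(5))*11 = ((8*(5*4)**2)*(-1/3))*11 = ((8*20**2)*(-1/3))*11 = ((8*400)*(-1/3))*11 = (3200*(-1/3))*11 = -3200/3*11 = -35200/3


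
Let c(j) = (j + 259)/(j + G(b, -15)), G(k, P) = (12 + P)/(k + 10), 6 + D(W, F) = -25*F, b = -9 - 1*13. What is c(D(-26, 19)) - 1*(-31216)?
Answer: 20009752/641 ≈ 31216.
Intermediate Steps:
b = -22 (b = -9 - 13 = -22)
D(W, F) = -6 - 25*F
G(k, P) = (12 + P)/(10 + k)
c(j) = (259 + j)/(¼ + j) (c(j) = (j + 259)/(j + (12 - 15)/(10 - 22)) = (259 + j)/(j - 3/(-12)) = (259 + j)/(j - 1/12*(-3)) = (259 + j)/(j + ¼) = (259 + j)/(¼ + j))
c(D(-26, 19)) - 1*(-31216) = 4*(259 + (-6 - 25*19))/(1 + 4*(-6 - 25*19)) - 1*(-31216) = 4*(259 + (-6 - 475))/(1 + 4*(-6 - 475)) + 31216 = 4*(259 - 481)/(1 + 4*(-481)) + 31216 = 4*(-222)/(1 - 1924) + 31216 = 4*(-222)/(-1923) + 31216 = 4*(-1/1923)*(-222) + 31216 = 296/641 + 31216 = 20009752/641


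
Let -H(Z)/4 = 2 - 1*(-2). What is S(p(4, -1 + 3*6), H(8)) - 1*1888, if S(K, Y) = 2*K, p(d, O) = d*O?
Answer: -1752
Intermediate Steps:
H(Z) = -16 (H(Z) = -4*(2 - 1*(-2)) = -4*(2 + 2) = -4*4 = -16)
p(d, O) = O*d
S(p(4, -1 + 3*6), H(8)) - 1*1888 = 2*((-1 + 3*6)*4) - 1*1888 = 2*((-1 + 18)*4) - 1888 = 2*(17*4) - 1888 = 2*68 - 1888 = 136 - 1888 = -1752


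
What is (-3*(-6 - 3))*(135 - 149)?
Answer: -378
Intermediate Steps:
(-3*(-6 - 3))*(135 - 149) = -3*(-9)*(-14) = 27*(-14) = -378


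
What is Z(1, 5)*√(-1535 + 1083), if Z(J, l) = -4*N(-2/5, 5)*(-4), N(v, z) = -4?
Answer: -128*I*√113 ≈ -1360.7*I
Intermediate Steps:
Z(J, l) = -64 (Z(J, l) = -4*(-4)*(-4) = 16*(-4) = -64)
Z(1, 5)*√(-1535 + 1083) = -64*√(-1535 + 1083) = -128*I*√113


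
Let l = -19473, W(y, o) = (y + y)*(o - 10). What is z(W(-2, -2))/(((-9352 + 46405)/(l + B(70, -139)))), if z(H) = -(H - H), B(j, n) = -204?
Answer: 0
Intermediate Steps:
W(y, o) = 2*y*(-10 + o) (W(y, o) = (2*y)*(-10 + o) = 2*y*(-10 + o))
z(H) = 0 (z(H) = -1*0 = 0)
z(W(-2, -2))/(((-9352 + 46405)/(l + B(70, -139)))) = 0/(((-9352 + 46405)/(-19473 - 204))) = 0/((37053/(-19677))) = 0/((37053*(-1/19677))) = 0/(-12351/6559) = 0*(-6559/12351) = 0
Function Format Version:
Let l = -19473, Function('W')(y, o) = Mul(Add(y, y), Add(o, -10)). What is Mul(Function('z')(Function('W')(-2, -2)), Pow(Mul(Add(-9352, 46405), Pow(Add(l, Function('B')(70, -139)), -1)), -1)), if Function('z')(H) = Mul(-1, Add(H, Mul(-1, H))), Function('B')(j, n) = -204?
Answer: 0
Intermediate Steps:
Function('W')(y, o) = Mul(2, y, Add(-10, o)) (Function('W')(y, o) = Mul(Mul(2, y), Add(-10, o)) = Mul(2, y, Add(-10, o)))
Function('z')(H) = 0 (Function('z')(H) = Mul(-1, 0) = 0)
Mul(Function('z')(Function('W')(-2, -2)), Pow(Mul(Add(-9352, 46405), Pow(Add(l, Function('B')(70, -139)), -1)), -1)) = Mul(0, Pow(Mul(Add(-9352, 46405), Pow(Add(-19473, -204), -1)), -1)) = Mul(0, Pow(Mul(37053, Pow(-19677, -1)), -1)) = Mul(0, Pow(Mul(37053, Rational(-1, 19677)), -1)) = Mul(0, Pow(Rational(-12351, 6559), -1)) = Mul(0, Rational(-6559, 12351)) = 0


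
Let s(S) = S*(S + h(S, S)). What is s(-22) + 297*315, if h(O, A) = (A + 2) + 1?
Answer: 94457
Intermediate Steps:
h(O, A) = 3 + A (h(O, A) = (2 + A) + 1 = 3 + A)
s(S) = S*(3 + 2*S) (s(S) = S*(S + (3 + S)) = S*(3 + 2*S))
s(-22) + 297*315 = -22*(3 + 2*(-22)) + 297*315 = -22*(3 - 44) + 93555 = -22*(-41) + 93555 = 902 + 93555 = 94457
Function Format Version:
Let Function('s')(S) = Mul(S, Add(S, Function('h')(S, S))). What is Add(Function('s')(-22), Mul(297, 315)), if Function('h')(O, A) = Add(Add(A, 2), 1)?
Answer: 94457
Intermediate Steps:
Function('h')(O, A) = Add(3, A) (Function('h')(O, A) = Add(Add(2, A), 1) = Add(3, A))
Function('s')(S) = Mul(S, Add(3, Mul(2, S))) (Function('s')(S) = Mul(S, Add(S, Add(3, S))) = Mul(S, Add(3, Mul(2, S))))
Add(Function('s')(-22), Mul(297, 315)) = Add(Mul(-22, Add(3, Mul(2, -22))), Mul(297, 315)) = Add(Mul(-22, Add(3, -44)), 93555) = Add(Mul(-22, -41), 93555) = Add(902, 93555) = 94457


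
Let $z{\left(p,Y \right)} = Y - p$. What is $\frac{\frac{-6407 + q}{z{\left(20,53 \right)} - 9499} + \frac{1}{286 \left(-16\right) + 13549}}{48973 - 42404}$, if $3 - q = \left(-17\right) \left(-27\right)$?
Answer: $\frac{61591165}{557960467842} \approx 0.00011039$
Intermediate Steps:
$q = -456$ ($q = 3 - \left(-17\right) \left(-27\right) = 3 - 459 = -456$)
$\frac{\frac{-6407 + q}{z{\left(20,53 \right)} - 9499} + \frac{1}{286 \left(-16\right) + 13549}}{48973 - 42404} = \frac{\frac{-6407 - 456}{\left(53 - 20\right) - 9499} + \frac{1}{286 \left(-16\right) + 13549}}{48973 - 42404} = \frac{- \frac{6863}{\left(53 - 20\right) - 9499} + \frac{1}{-4576 + 13549}}{6569} = \left(- \frac{6863}{33 - 9499} + \frac{1}{8973}\right) \frac{1}{6569} = \left(- \frac{6863}{-9466} + \frac{1}{8973}\right) \frac{1}{6569} = \left(\left(-6863\right) \left(- \frac{1}{9466}\right) + \frac{1}{8973}\right) \frac{1}{6569} = \left(\frac{6863}{9466} + \frac{1}{8973}\right) \frac{1}{6569} = \frac{61591165}{84938418} \cdot \frac{1}{6569} = \frac{61591165}{557960467842}$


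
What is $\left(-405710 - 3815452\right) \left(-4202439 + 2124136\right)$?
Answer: $8772853648086$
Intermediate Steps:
$\left(-405710 - 3815452\right) \left(-4202439 + 2124136\right) = \left(-4221162\right) \left(-2078303\right) = 8772853648086$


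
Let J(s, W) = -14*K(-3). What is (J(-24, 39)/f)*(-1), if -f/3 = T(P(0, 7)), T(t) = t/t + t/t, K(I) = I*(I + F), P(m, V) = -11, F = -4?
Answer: -49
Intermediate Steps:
K(I) = I*(-4 + I) (K(I) = I*(I - 4) = I*(-4 + I))
T(t) = 2 (T(t) = 1 + 1 = 2)
J(s, W) = -294 (J(s, W) = -(-42)*(-4 - 3) = -(-42)*(-7) = -14*21 = -294)
f = -6 (f = -3*2 = -6)
(J(-24, 39)/f)*(-1) = -294/(-6)*(-1) = -294*(-⅙)*(-1) = 49*(-1) = -49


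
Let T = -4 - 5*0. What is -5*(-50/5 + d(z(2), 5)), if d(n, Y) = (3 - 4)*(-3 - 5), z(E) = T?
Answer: 10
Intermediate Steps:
T = -4 (T = -4 + 0 = -4)
z(E) = -4
d(n, Y) = 8 (d(n, Y) = -1*(-8) = 8)
-5*(-50/5 + d(z(2), 5)) = -5*(-50/5 + 8) = -5*(-50*⅕ + 8) = -5*(-10 + 8) = -5*(-2) = 10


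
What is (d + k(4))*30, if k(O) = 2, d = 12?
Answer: 420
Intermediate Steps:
(d + k(4))*30 = (12 + 2)*30 = 14*30 = 420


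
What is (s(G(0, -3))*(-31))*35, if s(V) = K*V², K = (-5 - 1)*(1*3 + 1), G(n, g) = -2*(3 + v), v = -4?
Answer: 104160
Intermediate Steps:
G(n, g) = 2 (G(n, g) = -2*(3 - 4) = -2*(-1) = 2)
K = -24 (K = -6*(3 + 1) = -6*4 = -24)
s(V) = -24*V²
(s(G(0, -3))*(-31))*35 = (-24*2²*(-31))*35 = (-24*4*(-31))*35 = -96*(-31)*35 = 2976*35 = 104160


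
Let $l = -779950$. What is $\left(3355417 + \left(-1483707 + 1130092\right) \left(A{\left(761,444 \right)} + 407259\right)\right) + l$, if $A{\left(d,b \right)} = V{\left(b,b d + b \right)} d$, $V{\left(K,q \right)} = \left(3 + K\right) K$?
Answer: $-53551950560838$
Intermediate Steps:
$V{\left(K,q \right)} = K \left(3 + K\right)$
$A{\left(d,b \right)} = b d \left(3 + b\right)$ ($A{\left(d,b \right)} = b \left(3 + b\right) d = b d \left(3 + b\right)$)
$\left(3355417 + \left(-1483707 + 1130092\right) \left(A{\left(761,444 \right)} + 407259\right)\right) + l = \left(3355417 + \left(-1483707 + 1130092\right) \left(444 \cdot 761 \left(3 + 444\right) + 407259\right)\right) - 779950 = \left(3355417 - 353615 \left(444 \cdot 761 \cdot 447 + 407259\right)\right) - 779950 = \left(3355417 - 353615 \left(151034148 + 407259\right)\right) - 779950 = \left(3355417 - 53551953136305\right) - 779950 = -53551949780888 - 779950 = -53551950560838$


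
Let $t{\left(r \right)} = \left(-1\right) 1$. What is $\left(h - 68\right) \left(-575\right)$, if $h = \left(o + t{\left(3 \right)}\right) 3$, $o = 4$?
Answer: $33925$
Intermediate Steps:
$t{\left(r \right)} = -1$
$h = 9$ ($h = \left(4 - 1\right) 3 = 3 \cdot 3 = 9$)
$\left(h - 68\right) \left(-575\right) = \left(9 - 68\right) \left(-575\right) = \left(-59\right) \left(-575\right) = 33925$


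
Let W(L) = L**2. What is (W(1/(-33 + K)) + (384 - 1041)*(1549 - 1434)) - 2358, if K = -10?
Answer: -144061136/1849 ≈ -77913.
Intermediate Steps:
(W(1/(-33 + K)) + (384 - 1041)*(1549 - 1434)) - 2358 = ((1/(-33 - 10))**2 + (384 - 1041)*(1549 - 1434)) - 2358 = ((1/(-43))**2 - 657*115) - 2358 = ((-1/43)**2 - 75555) - 2358 = (1/1849 - 75555) - 2358 = -139701194/1849 - 2358 = -144061136/1849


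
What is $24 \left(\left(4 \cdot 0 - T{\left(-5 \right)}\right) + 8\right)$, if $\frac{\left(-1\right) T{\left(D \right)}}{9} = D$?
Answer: $-888$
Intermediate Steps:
$T{\left(D \right)} = - 9 D$
$24 \left(\left(4 \cdot 0 - T{\left(-5 \right)}\right) + 8\right) = 24 \left(\left(4 \cdot 0 - \left(-9\right) \left(-5\right)\right) + 8\right) = 24 \left(\left(0 - 45\right) + 8\right) = 24 \left(-45 + 8\right) = 24 \left(-37\right) = -888$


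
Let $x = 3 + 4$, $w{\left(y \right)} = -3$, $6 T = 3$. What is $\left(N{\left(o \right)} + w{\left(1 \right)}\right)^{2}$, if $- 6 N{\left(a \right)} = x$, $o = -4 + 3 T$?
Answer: $\frac{625}{36} \approx 17.361$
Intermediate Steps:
$T = \frac{1}{2}$ ($T = \frac{1}{6} \cdot 3 = \frac{1}{2} \approx 0.5$)
$o = - \frac{5}{2}$ ($o = -4 + 3 \cdot \frac{1}{2} = -4 + \frac{3}{2} = - \frac{5}{2} \approx -2.5$)
$x = 7$
$N{\left(a \right)} = - \frac{7}{6}$ ($N{\left(a \right)} = \left(- \frac{1}{6}\right) 7 = - \frac{7}{6}$)
$\left(N{\left(o \right)} + w{\left(1 \right)}\right)^{2} = \left(- \frac{7}{6} - 3\right)^{2} = \left(- \frac{25}{6}\right)^{2} = \frac{625}{36}$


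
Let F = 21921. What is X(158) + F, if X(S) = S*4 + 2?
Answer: 22555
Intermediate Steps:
X(S) = 2 + 4*S (X(S) = 4*S + 2 = 2 + 4*S)
X(158) + F = (2 + 4*158) + 21921 = (2 + 632) + 21921 = 634 + 21921 = 22555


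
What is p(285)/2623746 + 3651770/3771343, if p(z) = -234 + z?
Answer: 187872730763/194020511978 ≈ 0.96831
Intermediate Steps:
p(285)/2623746 + 3651770/3771343 = (-234 + 285)/2623746 + 3651770/3771343 = 51*(1/2623746) + 3651770*(1/3771343) = 1/51446 + 3651770/3771343 = 187872730763/194020511978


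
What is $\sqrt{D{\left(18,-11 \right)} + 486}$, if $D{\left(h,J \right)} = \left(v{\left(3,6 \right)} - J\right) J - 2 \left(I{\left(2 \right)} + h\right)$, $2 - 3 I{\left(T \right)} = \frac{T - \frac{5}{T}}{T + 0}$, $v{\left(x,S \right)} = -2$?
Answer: $\frac{\sqrt{1398}}{2} \approx 18.695$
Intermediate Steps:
$I{\left(T \right)} = \frac{2}{3} - \frac{T - \frac{5}{T}}{3 T}$ ($I{\left(T \right)} = \frac{2}{3} - \frac{\left(T - \frac{5}{T}\right) \frac{1}{T + 0}}{3} = \frac{2}{3} - \frac{\left(T - \frac{5}{T}\right) \frac{1}{T}}{3} = \frac{2}{3} - \frac{\frac{1}{T} \left(T - \frac{5}{T}\right)}{3} = \frac{2}{3} - \frac{T - \frac{5}{T}}{3 T}$)
$D{\left(h,J \right)} = - \frac{3}{2} - 2 h + J \left(-2 - J\right)$ ($D{\left(h,J \right)} = \left(-2 - J\right) J - 2 \left(\frac{5 + 2^{2}}{3 \cdot 4} + h\right) = J \left(-2 - J\right) - 2 \left(\frac{1}{3} \cdot \frac{1}{4} \left(5 + 4\right) + h\right) = J \left(-2 - J\right) - 2 \left(\frac{1}{3} \cdot \frac{1}{4} \cdot 9 + h\right) = J \left(-2 - J\right) - 2 \left(\frac{3}{4} + h\right) = J \left(-2 - J\right) - \left(\frac{3}{2} + 2 h\right) = - \frac{3}{2} - 2 h + J \left(-2 - J\right)$)
$\sqrt{D{\left(18,-11 \right)} + 486} = \sqrt{\left(- \frac{3}{2} - \left(-11\right)^{2} - -22 - 36\right) + 486} = \sqrt{\left(- \frac{3}{2} - 121 + 22 - 36\right) + 486} = \sqrt{- \frac{273}{2} + 486} = \sqrt{\frac{699}{2}} = \frac{\sqrt{1398}}{2}$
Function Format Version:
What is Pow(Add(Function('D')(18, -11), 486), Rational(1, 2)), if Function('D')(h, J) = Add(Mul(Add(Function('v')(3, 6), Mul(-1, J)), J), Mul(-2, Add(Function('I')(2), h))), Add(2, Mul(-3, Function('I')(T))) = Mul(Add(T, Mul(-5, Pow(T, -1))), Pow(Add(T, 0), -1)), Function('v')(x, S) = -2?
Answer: Mul(Rational(1, 2), Pow(1398, Rational(1, 2))) ≈ 18.695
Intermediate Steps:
Function('I')(T) = Add(Rational(2, 3), Mul(Rational(-1, 3), Pow(T, -1), Add(T, Mul(-5, Pow(T, -1))))) (Function('I')(T) = Add(Rational(2, 3), Mul(Rational(-1, 3), Mul(Add(T, Mul(-5, Pow(T, -1))), Pow(Add(T, 0), -1)))) = Add(Rational(2, 3), Mul(Rational(-1, 3), Mul(Add(T, Mul(-5, Pow(T, -1))), Pow(T, -1)))) = Add(Rational(2, 3), Mul(Rational(-1, 3), Mul(Pow(T, -1), Add(T, Mul(-5, Pow(T, -1)))))) = Add(Rational(2, 3), Mul(Rational(-1, 3), Pow(T, -1), Add(T, Mul(-5, Pow(T, -1))))))
Function('D')(h, J) = Add(Rational(-3, 2), Mul(-2, h), Mul(J, Add(-2, Mul(-1, J)))) (Function('D')(h, J) = Add(Mul(Add(-2, Mul(-1, J)), J), Mul(-2, Add(Mul(Rational(1, 3), Pow(2, -2), Add(5, Pow(2, 2))), h))) = Add(Mul(J, Add(-2, Mul(-1, J))), Mul(-2, Add(Mul(Rational(1, 3), Rational(1, 4), Add(5, 4)), h))) = Add(Mul(J, Add(-2, Mul(-1, J))), Mul(-2, Add(Mul(Rational(1, 3), Rational(1, 4), 9), h))) = Add(Mul(J, Add(-2, Mul(-1, J))), Mul(-2, Add(Rational(3, 4), h))) = Add(Mul(J, Add(-2, Mul(-1, J))), Add(Rational(-3, 2), Mul(-2, h))) = Add(Rational(-3, 2), Mul(-2, h), Mul(J, Add(-2, Mul(-1, J)))))
Pow(Add(Function('D')(18, -11), 486), Rational(1, 2)) = Pow(Add(Add(Rational(-3, 2), Mul(-1, Pow(-11, 2)), Mul(-2, -11), Mul(-2, 18)), 486), Rational(1, 2)) = Pow(Add(Add(Rational(-3, 2), Mul(-1, 121), 22, -36), 486), Rational(1, 2)) = Pow(Add(Add(Rational(-3, 2), -121, 22, -36), 486), Rational(1, 2)) = Pow(Add(Rational(-273, 2), 486), Rational(1, 2)) = Pow(Rational(699, 2), Rational(1, 2)) = Mul(Rational(1, 2), Pow(1398, Rational(1, 2)))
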